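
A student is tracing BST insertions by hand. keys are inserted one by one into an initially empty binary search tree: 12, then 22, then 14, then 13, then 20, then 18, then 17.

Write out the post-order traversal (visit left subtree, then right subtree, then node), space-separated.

13 17 18 20 14 22 12

Resulting structure (node: left, right):
  12: L=–, R=22
  22: L=14, R=–
  14: L=13, R=20
  13: L=–, R=–
  20: L=18, R=–
  18: L=17, R=–
  17: L=–, R=–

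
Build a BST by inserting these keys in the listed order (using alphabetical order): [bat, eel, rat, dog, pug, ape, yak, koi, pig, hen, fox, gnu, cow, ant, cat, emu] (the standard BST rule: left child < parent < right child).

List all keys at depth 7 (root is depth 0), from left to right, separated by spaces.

bat: root
eel: right child of bat (depth 1)
rat: right child of eel (depth 2)
dog: left child of eel (depth 2)
pug: left child of rat (depth 3)
ape: left child of bat (depth 1)
yak: right child of rat (depth 3)
koi: left child of pug (depth 4)
pig: right child of koi (depth 5)
hen: left child of koi (depth 5)
fox: left child of hen (depth 6)
gnu: right child of fox (depth 7)
cow: left child of dog (depth 3)
ant: left child of ape (depth 2)
cat: left child of cow (depth 4)
emu: left child of fox (depth 7)

emu gnu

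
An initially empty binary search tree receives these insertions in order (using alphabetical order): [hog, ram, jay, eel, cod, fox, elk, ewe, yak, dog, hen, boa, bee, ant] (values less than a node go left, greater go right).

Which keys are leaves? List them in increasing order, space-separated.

ant dog ewe hen jay yak

Resulting structure (node: left, right):
  hog: L=eel, R=ram
  ram: L=jay, R=yak
  jay: L=–, R=–
  eel: L=cod, R=fox
  cod: L=boa, R=dog
  fox: L=elk, R=hen
  elk: L=–, R=ewe
  ewe: L=–, R=–
  yak: L=–, R=–
  dog: L=–, R=–
  hen: L=–, R=–
  boa: L=bee, R=–
  bee: L=ant, R=–
  ant: L=–, R=–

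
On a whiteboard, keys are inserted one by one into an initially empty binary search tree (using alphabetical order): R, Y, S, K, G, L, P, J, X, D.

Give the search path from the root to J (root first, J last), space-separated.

R K G J

R: root
Y: right child of R (depth 1)
S: left child of Y (depth 2)
K: left child of R (depth 1)
G: left child of K (depth 2)
L: right child of K (depth 2)
P: right child of L (depth 3)
J: right child of G (depth 3)
X: right child of S (depth 3)
D: left child of G (depth 3)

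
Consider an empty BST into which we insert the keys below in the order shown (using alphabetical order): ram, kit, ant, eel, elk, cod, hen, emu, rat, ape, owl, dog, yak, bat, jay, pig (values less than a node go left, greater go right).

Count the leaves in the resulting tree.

Insert ram: tree is empty, so ram becomes the root.
Insert kit: kit < ram → go left. Place as left child of ram.
Insert ant: ant < ram → go left; ant < kit → go left. Place as left child of kit.
Insert eel: eel < ram → go left; eel < kit → go left; eel > ant → go right. Place as right child of ant.
Insert elk: elk < ram → go left; elk < kit → go left; elk > ant → go right; elk > eel → go right. Place as right child of eel.
Insert cod: cod < ram → go left; cod < kit → go left; cod > ant → go right; cod < eel → go left. Place as left child of eel.
Insert hen: hen < ram → go left; hen < kit → go left; hen > ant → go right; hen > eel → go right; hen > elk → go right. Place as right child of elk.
Insert emu: emu < ram → go left; emu < kit → go left; emu > ant → go right; emu > eel → go right; emu > elk → go right; emu < hen → go left. Place as left child of hen.
Insert rat: rat > ram → go right. Place as right child of ram.
Insert ape: ape < ram → go left; ape < kit → go left; ape > ant → go right; ape < eel → go left; ape < cod → go left. Place as left child of cod.
Insert owl: owl < ram → go left; owl > kit → go right. Place as right child of kit.
Insert dog: dog < ram → go left; dog < kit → go left; dog > ant → go right; dog < eel → go left; dog > cod → go right. Place as right child of cod.
Insert yak: yak > ram → go right; yak > rat → go right. Place as right child of rat.
Insert bat: bat < ram → go left; bat < kit → go left; bat > ant → go right; bat < eel → go left; bat < cod → go left; bat > ape → go right. Place as right child of ape.
Insert jay: jay < ram → go left; jay < kit → go left; jay > ant → go right; jay > eel → go right; jay > elk → go right; jay > hen → go right. Place as right child of hen.
Insert pig: pig < ram → go left; pig > kit → go right; pig > owl → go right. Place as right child of owl.

Leaves: bat, dog, emu, jay, pig, yak — 6 in total.

6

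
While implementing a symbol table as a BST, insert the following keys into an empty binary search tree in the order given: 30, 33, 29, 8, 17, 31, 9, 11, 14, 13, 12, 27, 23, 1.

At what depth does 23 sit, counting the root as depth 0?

5

Insert 30: tree is empty, so 30 becomes the root.
Insert 33: 33 > 30 → go right. Place as right child of 30.
Insert 29: 29 < 30 → go left. Place as left child of 30.
Insert 8: 8 < 30 → go left; 8 < 29 → go left. Place as left child of 29.
Insert 17: 17 < 30 → go left; 17 < 29 → go left; 17 > 8 → go right. Place as right child of 8.
Insert 31: 31 > 30 → go right; 31 < 33 → go left. Place as left child of 33.
Insert 9: 9 < 30 → go left; 9 < 29 → go left; 9 > 8 → go right; 9 < 17 → go left. Place as left child of 17.
Insert 11: 11 < 30 → go left; 11 < 29 → go left; 11 > 8 → go right; 11 < 17 → go left; 11 > 9 → go right. Place as right child of 9.
Insert 14: 14 < 30 → go left; 14 < 29 → go left; 14 > 8 → go right; 14 < 17 → go left; 14 > 9 → go right; 14 > 11 → go right. Place as right child of 11.
Insert 13: 13 < 30 → go left; 13 < 29 → go left; 13 > 8 → go right; 13 < 17 → go left; 13 > 9 → go right; 13 > 11 → go right; 13 < 14 → go left. Place as left child of 14.
Insert 12: 12 < 30 → go left; 12 < 29 → go left; 12 > 8 → go right; 12 < 17 → go left; 12 > 9 → go right; 12 > 11 → go right; 12 < 14 → go left; 12 < 13 → go left. Place as left child of 13.
Insert 27: 27 < 30 → go left; 27 < 29 → go left; 27 > 8 → go right; 27 > 17 → go right. Place as right child of 17.
Insert 23: 23 < 30 → go left; 23 < 29 → go left; 23 > 8 → go right; 23 > 17 → go right; 23 < 27 → go left. Place as left child of 27.
Insert 1: 1 < 30 → go left; 1 < 29 → go left; 1 < 8 → go left. Place as left child of 8.

Path to 23: 30 → 29 → 8 → 17 → 27 → 23, which is 5 edges.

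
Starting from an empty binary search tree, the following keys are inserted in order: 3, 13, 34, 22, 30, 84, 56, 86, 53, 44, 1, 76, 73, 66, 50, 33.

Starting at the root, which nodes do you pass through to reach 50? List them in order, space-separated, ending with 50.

3 13 34 84 56 53 44 50

3: root
13: right child of 3 (depth 1)
34: right child of 13 (depth 2)
22: left child of 34 (depth 3)
30: right child of 22 (depth 4)
84: right child of 34 (depth 3)
56: left child of 84 (depth 4)
86: right child of 84 (depth 4)
53: left child of 56 (depth 5)
44: left child of 53 (depth 6)
1: left child of 3 (depth 1)
76: right child of 56 (depth 5)
73: left child of 76 (depth 6)
66: left child of 73 (depth 7)
50: right child of 44 (depth 7)
33: right child of 30 (depth 5)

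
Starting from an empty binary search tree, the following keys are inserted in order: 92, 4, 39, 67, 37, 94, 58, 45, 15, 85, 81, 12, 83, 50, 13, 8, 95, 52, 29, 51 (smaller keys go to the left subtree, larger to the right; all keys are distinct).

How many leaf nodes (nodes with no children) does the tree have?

6

92: root
4: left child of 92 (depth 1)
39: right child of 4 (depth 2)
67: right child of 39 (depth 3)
37: left child of 39 (depth 3)
94: right child of 92 (depth 1)
58: left child of 67 (depth 4)
45: left child of 58 (depth 5)
15: left child of 37 (depth 4)
85: right child of 67 (depth 4)
81: left child of 85 (depth 5)
12: left child of 15 (depth 5)
83: right child of 81 (depth 6)
50: right child of 45 (depth 6)
13: right child of 12 (depth 6)
8: left child of 12 (depth 6)
95: right child of 94 (depth 2)
52: right child of 50 (depth 7)
29: right child of 15 (depth 5)
51: left child of 52 (depth 8)

Leaves: 8, 13, 29, 51, 83, 95 — 6 in total.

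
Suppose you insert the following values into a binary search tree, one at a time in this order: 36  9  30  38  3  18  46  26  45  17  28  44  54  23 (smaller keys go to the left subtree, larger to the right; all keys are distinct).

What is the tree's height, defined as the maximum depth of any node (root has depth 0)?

Resulting structure (node: left, right):
  36: L=9, R=38
  9: L=3, R=30
  30: L=18, R=–
  38: L=–, R=46
  3: L=–, R=–
  18: L=17, R=26
  46: L=45, R=54
  26: L=23, R=28
  45: L=44, R=–
  17: L=–, R=–
  28: L=–, R=–
  44: L=–, R=–
  54: L=–, R=–
  23: L=–, R=–

The deepest node is 28 at depth 5.

5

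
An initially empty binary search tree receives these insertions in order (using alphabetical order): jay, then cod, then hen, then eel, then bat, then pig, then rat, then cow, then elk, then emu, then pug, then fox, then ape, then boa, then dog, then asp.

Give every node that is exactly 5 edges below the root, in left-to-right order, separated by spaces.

jay: root
cod: left child of jay (depth 1)
hen: right child of cod (depth 2)
eel: left child of hen (depth 3)
bat: left child of cod (depth 2)
pig: right child of jay (depth 1)
rat: right child of pig (depth 2)
cow: left child of eel (depth 4)
elk: right child of eel (depth 4)
emu: right child of elk (depth 5)
pug: left child of rat (depth 3)
fox: right child of emu (depth 6)
ape: left child of bat (depth 3)
boa: right child of bat (depth 3)
dog: right child of cow (depth 5)
asp: right child of ape (depth 4)

dog emu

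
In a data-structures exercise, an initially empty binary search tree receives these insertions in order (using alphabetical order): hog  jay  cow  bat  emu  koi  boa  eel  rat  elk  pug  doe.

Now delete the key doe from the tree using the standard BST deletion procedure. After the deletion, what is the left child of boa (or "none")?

hog: root
jay: right child of hog (depth 1)
cow: left child of hog (depth 1)
bat: left child of cow (depth 2)
emu: right child of cow (depth 2)
koi: right child of jay (depth 2)
boa: right child of bat (depth 3)
eel: left child of emu (depth 3)
rat: right child of koi (depth 3)
elk: right child of eel (depth 4)
pug: left child of rat (depth 4)
doe: left child of eel (depth 4)

Delete doe (at most one child — splice it out).
After deletion, boa's left child: none.

none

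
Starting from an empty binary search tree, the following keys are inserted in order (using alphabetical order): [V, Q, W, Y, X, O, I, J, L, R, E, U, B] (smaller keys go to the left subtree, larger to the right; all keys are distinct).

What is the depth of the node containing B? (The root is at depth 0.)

5

V: root
Q: left child of V (depth 1)
W: right child of V (depth 1)
Y: right child of W (depth 2)
X: left child of Y (depth 3)
O: left child of Q (depth 2)
I: left child of O (depth 3)
J: right child of I (depth 4)
L: right child of J (depth 5)
R: right child of Q (depth 2)
E: left child of I (depth 4)
U: right child of R (depth 3)
B: left child of E (depth 5)

Path to B: V → Q → O → I → E → B, which is 5 edges.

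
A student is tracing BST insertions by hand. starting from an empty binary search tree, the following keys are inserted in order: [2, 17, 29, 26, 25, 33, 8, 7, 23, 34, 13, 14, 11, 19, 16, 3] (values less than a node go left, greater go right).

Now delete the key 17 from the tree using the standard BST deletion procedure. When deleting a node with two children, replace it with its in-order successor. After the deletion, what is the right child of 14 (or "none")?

2: root
17: right child of 2 (depth 1)
29: right child of 17 (depth 2)
26: left child of 29 (depth 3)
25: left child of 26 (depth 4)
33: right child of 29 (depth 3)
8: left child of 17 (depth 2)
7: left child of 8 (depth 3)
23: left child of 25 (depth 5)
34: right child of 33 (depth 4)
13: right child of 8 (depth 3)
14: right child of 13 (depth 4)
11: left child of 13 (depth 4)
19: left child of 23 (depth 6)
16: right child of 14 (depth 5)
3: left child of 7 (depth 4)

Delete 17 (two children — replace with in-order successor).
After deletion, 14's right child: 16.

16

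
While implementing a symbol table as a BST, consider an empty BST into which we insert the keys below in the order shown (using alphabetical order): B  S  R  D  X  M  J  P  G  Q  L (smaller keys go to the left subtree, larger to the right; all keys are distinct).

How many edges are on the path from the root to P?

B: root
S: right child of B (depth 1)
R: left child of S (depth 2)
D: left child of R (depth 3)
X: right child of S (depth 2)
M: right child of D (depth 4)
J: left child of M (depth 5)
P: right child of M (depth 5)
G: left child of J (depth 6)
Q: right child of P (depth 6)
L: right child of J (depth 6)

Path to P: B → S → R → D → M → P, which is 5 edges.

5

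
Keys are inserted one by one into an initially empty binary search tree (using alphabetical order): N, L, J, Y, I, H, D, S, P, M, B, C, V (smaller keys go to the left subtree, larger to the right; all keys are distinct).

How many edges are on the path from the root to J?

Resulting structure (node: left, right):
  N: L=L, R=Y
  L: L=J, R=M
  J: L=I, R=–
  Y: L=S, R=–
  I: L=H, R=–
  H: L=D, R=–
  D: L=B, R=–
  S: L=P, R=V
  P: L=–, R=–
  M: L=–, R=–
  B: L=–, R=C
  C: L=–, R=–
  V: L=–, R=–

Path to J: N → L → J, which is 2 edges.

2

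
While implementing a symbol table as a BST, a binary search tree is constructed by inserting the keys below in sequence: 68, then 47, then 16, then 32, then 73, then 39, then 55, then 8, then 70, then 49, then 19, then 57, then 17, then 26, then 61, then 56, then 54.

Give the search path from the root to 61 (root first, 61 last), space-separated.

68: root
47: left child of 68 (depth 1)
16: left child of 47 (depth 2)
32: right child of 16 (depth 3)
73: right child of 68 (depth 1)
39: right child of 32 (depth 4)
55: right child of 47 (depth 2)
8: left child of 16 (depth 3)
70: left child of 73 (depth 2)
49: left child of 55 (depth 3)
19: left child of 32 (depth 4)
57: right child of 55 (depth 3)
17: left child of 19 (depth 5)
26: right child of 19 (depth 5)
61: right child of 57 (depth 4)
56: left child of 57 (depth 4)
54: right child of 49 (depth 4)

68 47 55 57 61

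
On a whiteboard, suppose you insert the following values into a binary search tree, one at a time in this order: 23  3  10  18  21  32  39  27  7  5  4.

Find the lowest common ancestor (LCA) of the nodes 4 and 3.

3

Resulting structure (node: left, right):
  23: L=3, R=32
  3: L=–, R=10
  10: L=7, R=18
  18: L=–, R=21
  21: L=–, R=–
  32: L=27, R=39
  39: L=–, R=–
  27: L=–, R=–
  7: L=5, R=–
  5: L=4, R=–
  4: L=–, R=–

Path to 4: 23 → 3 → 10 → 7 → 5 → 4
Path to 3: 23 → 3
3 lies on both paths and is an ancestor of the other node.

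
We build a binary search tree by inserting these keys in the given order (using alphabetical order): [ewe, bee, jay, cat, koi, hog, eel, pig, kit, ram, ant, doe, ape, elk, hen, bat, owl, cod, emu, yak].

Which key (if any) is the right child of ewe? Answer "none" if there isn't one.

ewe: root
bee: left child of ewe (depth 1)
jay: right child of ewe (depth 1)
cat: right child of bee (depth 2)
koi: right child of jay (depth 2)
hog: left child of jay (depth 2)
eel: right child of cat (depth 3)
pig: right child of koi (depth 3)
kit: left child of koi (depth 3)
ram: right child of pig (depth 4)
ant: left child of bee (depth 2)
doe: left child of eel (depth 4)
ape: right child of ant (depth 3)
elk: right child of eel (depth 4)
hen: left child of hog (depth 3)
bat: right child of ape (depth 4)
owl: left child of pig (depth 4)
cod: left child of doe (depth 5)
emu: right child of elk (depth 5)
yak: right child of ram (depth 5)

jay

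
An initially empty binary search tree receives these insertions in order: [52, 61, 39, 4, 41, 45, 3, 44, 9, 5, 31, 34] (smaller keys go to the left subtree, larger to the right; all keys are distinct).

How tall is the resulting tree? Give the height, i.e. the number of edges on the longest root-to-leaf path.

5

52: root
61: right child of 52 (depth 1)
39: left child of 52 (depth 1)
4: left child of 39 (depth 2)
41: right child of 39 (depth 2)
45: right child of 41 (depth 3)
3: left child of 4 (depth 3)
44: left child of 45 (depth 4)
9: right child of 4 (depth 3)
5: left child of 9 (depth 4)
31: right child of 9 (depth 4)
34: right child of 31 (depth 5)

The deepest node is 34 at depth 5.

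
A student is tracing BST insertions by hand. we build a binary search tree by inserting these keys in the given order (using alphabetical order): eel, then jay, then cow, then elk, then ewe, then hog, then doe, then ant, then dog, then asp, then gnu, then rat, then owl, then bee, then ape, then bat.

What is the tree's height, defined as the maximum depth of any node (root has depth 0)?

5

Insert eel: tree is empty, so eel becomes the root.
Insert jay: jay > eel → go right. Place as right child of eel.
Insert cow: cow < eel → go left. Place as left child of eel.
Insert elk: elk > eel → go right; elk < jay → go left. Place as left child of jay.
Insert ewe: ewe > eel → go right; ewe < jay → go left; ewe > elk → go right. Place as right child of elk.
Insert hog: hog > eel → go right; hog < jay → go left; hog > elk → go right; hog > ewe → go right. Place as right child of ewe.
Insert doe: doe < eel → go left; doe > cow → go right. Place as right child of cow.
Insert ant: ant < eel → go left; ant < cow → go left. Place as left child of cow.
Insert dog: dog < eel → go left; dog > cow → go right; dog > doe → go right. Place as right child of doe.
Insert asp: asp < eel → go left; asp < cow → go left; asp > ant → go right. Place as right child of ant.
Insert gnu: gnu > eel → go right; gnu < jay → go left; gnu > elk → go right; gnu > ewe → go right; gnu < hog → go left. Place as left child of hog.
Insert rat: rat > eel → go right; rat > jay → go right. Place as right child of jay.
Insert owl: owl > eel → go right; owl > jay → go right; owl < rat → go left. Place as left child of rat.
Insert bee: bee < eel → go left; bee < cow → go left; bee > ant → go right; bee > asp → go right. Place as right child of asp.
Insert ape: ape < eel → go left; ape < cow → go left; ape > ant → go right; ape < asp → go left. Place as left child of asp.
Insert bat: bat < eel → go left; bat < cow → go left; bat > ant → go right; bat > asp → go right; bat < bee → go left. Place as left child of bee.

The deepest node is gnu at depth 5.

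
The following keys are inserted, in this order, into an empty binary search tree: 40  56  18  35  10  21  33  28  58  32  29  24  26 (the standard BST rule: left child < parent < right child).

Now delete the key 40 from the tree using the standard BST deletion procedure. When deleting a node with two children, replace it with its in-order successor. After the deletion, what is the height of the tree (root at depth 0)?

7

Resulting structure (node: left, right):
  40: L=18, R=56
  56: L=–, R=58
  18: L=10, R=35
  35: L=21, R=–
  10: L=–, R=–
  21: L=–, R=33
  33: L=28, R=–
  28: L=24, R=32
  58: L=–, R=–
  32: L=29, R=–
  29: L=–, R=–
  24: L=–, R=26
  26: L=–, R=–

Delete 40 (two children — replace with in-order successor).
After deletion, deepest node is 29 at depth 7.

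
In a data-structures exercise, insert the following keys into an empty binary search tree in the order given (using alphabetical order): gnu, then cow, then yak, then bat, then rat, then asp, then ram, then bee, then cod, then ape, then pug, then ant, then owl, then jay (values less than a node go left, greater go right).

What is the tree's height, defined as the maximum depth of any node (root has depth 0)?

gnu: root
cow: left child of gnu (depth 1)
yak: right child of gnu (depth 1)
bat: left child of cow (depth 2)
rat: left child of yak (depth 2)
asp: left child of bat (depth 3)
ram: left child of rat (depth 3)
bee: right child of bat (depth 3)
cod: right child of bee (depth 4)
ape: left child of asp (depth 4)
pug: left child of ram (depth 4)
ant: left child of ape (depth 5)
owl: left child of pug (depth 5)
jay: left child of owl (depth 6)

The deepest node is jay at depth 6.

6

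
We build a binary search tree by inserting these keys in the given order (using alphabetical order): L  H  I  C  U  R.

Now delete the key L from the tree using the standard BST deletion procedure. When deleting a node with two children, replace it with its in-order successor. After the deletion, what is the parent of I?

H

L: root
H: left child of L (depth 1)
I: right child of H (depth 2)
C: left child of H (depth 2)
U: right child of L (depth 1)
R: left child of U (depth 2)

Delete L (two children — replace with in-order successor).
After deletion, I's parent is H.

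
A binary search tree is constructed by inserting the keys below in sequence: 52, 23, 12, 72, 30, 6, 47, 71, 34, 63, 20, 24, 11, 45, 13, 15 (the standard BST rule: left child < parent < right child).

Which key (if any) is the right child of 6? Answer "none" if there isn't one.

11

Insert 52: tree is empty, so 52 becomes the root.
Insert 23: 23 < 52 → go left. Place as left child of 52.
Insert 12: 12 < 52 → go left; 12 < 23 → go left. Place as left child of 23.
Insert 72: 72 > 52 → go right. Place as right child of 52.
Insert 30: 30 < 52 → go left; 30 > 23 → go right. Place as right child of 23.
Insert 6: 6 < 52 → go left; 6 < 23 → go left; 6 < 12 → go left. Place as left child of 12.
Insert 47: 47 < 52 → go left; 47 > 23 → go right; 47 > 30 → go right. Place as right child of 30.
Insert 71: 71 > 52 → go right; 71 < 72 → go left. Place as left child of 72.
Insert 34: 34 < 52 → go left; 34 > 23 → go right; 34 > 30 → go right; 34 < 47 → go left. Place as left child of 47.
Insert 63: 63 > 52 → go right; 63 < 72 → go left; 63 < 71 → go left. Place as left child of 71.
Insert 20: 20 < 52 → go left; 20 < 23 → go left; 20 > 12 → go right. Place as right child of 12.
Insert 24: 24 < 52 → go left; 24 > 23 → go right; 24 < 30 → go left. Place as left child of 30.
Insert 11: 11 < 52 → go left; 11 < 23 → go left; 11 < 12 → go left; 11 > 6 → go right. Place as right child of 6.
Insert 45: 45 < 52 → go left; 45 > 23 → go right; 45 > 30 → go right; 45 < 47 → go left; 45 > 34 → go right. Place as right child of 34.
Insert 13: 13 < 52 → go left; 13 < 23 → go left; 13 > 12 → go right; 13 < 20 → go left. Place as left child of 20.
Insert 15: 15 < 52 → go left; 15 < 23 → go left; 15 > 12 → go right; 15 < 20 → go left; 15 > 13 → go right. Place as right child of 13.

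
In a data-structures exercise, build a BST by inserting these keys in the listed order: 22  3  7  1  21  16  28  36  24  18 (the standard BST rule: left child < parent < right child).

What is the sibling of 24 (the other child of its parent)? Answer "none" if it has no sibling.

36

Insert 22: tree is empty, so 22 becomes the root.
Insert 3: 3 < 22 → go left. Place as left child of 22.
Insert 7: 7 < 22 → go left; 7 > 3 → go right. Place as right child of 3.
Insert 1: 1 < 22 → go left; 1 < 3 → go left. Place as left child of 3.
Insert 21: 21 < 22 → go left; 21 > 3 → go right; 21 > 7 → go right. Place as right child of 7.
Insert 16: 16 < 22 → go left; 16 > 3 → go right; 16 > 7 → go right; 16 < 21 → go left. Place as left child of 21.
Insert 28: 28 > 22 → go right. Place as right child of 22.
Insert 36: 36 > 22 → go right; 36 > 28 → go right. Place as right child of 28.
Insert 24: 24 > 22 → go right; 24 < 28 → go left. Place as left child of 28.
Insert 18: 18 < 22 → go left; 18 > 3 → go right; 18 > 7 → go right; 18 < 21 → go left; 18 > 16 → go right. Place as right child of 16.

24's parent is 28; the other child of 28 is 36.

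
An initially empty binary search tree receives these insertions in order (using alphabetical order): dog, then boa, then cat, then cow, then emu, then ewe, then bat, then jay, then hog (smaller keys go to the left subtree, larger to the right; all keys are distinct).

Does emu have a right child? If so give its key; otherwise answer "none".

ewe

dog: root
boa: left child of dog (depth 1)
cat: right child of boa (depth 2)
cow: right child of cat (depth 3)
emu: right child of dog (depth 1)
ewe: right child of emu (depth 2)
bat: left child of boa (depth 2)
jay: right child of ewe (depth 3)
hog: left child of jay (depth 4)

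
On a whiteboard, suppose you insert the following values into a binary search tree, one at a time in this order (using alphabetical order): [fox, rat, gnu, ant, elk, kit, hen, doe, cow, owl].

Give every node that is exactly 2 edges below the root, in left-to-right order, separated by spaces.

elk gnu

Insert fox: tree is empty, so fox becomes the root.
Insert rat: rat > fox → go right. Place as right child of fox.
Insert gnu: gnu > fox → go right; gnu < rat → go left. Place as left child of rat.
Insert ant: ant < fox → go left. Place as left child of fox.
Insert elk: elk < fox → go left; elk > ant → go right. Place as right child of ant.
Insert kit: kit > fox → go right; kit < rat → go left; kit > gnu → go right. Place as right child of gnu.
Insert hen: hen > fox → go right; hen < rat → go left; hen > gnu → go right; hen < kit → go left. Place as left child of kit.
Insert doe: doe < fox → go left; doe > ant → go right; doe < elk → go left. Place as left child of elk.
Insert cow: cow < fox → go left; cow > ant → go right; cow < elk → go left; cow < doe → go left. Place as left child of doe.
Insert owl: owl > fox → go right; owl < rat → go left; owl > gnu → go right; owl > kit → go right. Place as right child of kit.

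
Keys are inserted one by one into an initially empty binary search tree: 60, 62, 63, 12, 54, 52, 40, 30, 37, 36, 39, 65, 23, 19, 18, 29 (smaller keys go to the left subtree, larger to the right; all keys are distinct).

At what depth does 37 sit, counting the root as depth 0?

60: root
62: right child of 60 (depth 1)
63: right child of 62 (depth 2)
12: left child of 60 (depth 1)
54: right child of 12 (depth 2)
52: left child of 54 (depth 3)
40: left child of 52 (depth 4)
30: left child of 40 (depth 5)
37: right child of 30 (depth 6)
36: left child of 37 (depth 7)
39: right child of 37 (depth 7)
65: right child of 63 (depth 3)
23: left child of 30 (depth 6)
19: left child of 23 (depth 7)
18: left child of 19 (depth 8)
29: right child of 23 (depth 7)

Path to 37: 60 → 12 → 54 → 52 → 40 → 30 → 37, which is 6 edges.

6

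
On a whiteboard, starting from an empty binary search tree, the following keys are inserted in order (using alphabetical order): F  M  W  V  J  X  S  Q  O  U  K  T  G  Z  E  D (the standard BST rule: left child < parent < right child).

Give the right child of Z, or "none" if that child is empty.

Insert F: tree is empty, so F becomes the root.
Insert M: M > F → go right. Place as right child of F.
Insert W: W > F → go right; W > M → go right. Place as right child of M.
Insert V: V > F → go right; V > M → go right; V < W → go left. Place as left child of W.
Insert J: J > F → go right; J < M → go left. Place as left child of M.
Insert X: X > F → go right; X > M → go right; X > W → go right. Place as right child of W.
Insert S: S > F → go right; S > M → go right; S < W → go left; S < V → go left. Place as left child of V.
Insert Q: Q > F → go right; Q > M → go right; Q < W → go left; Q < V → go left; Q < S → go left. Place as left child of S.
Insert O: O > F → go right; O > M → go right; O < W → go left; O < V → go left; O < S → go left; O < Q → go left. Place as left child of Q.
Insert U: U > F → go right; U > M → go right; U < W → go left; U < V → go left; U > S → go right. Place as right child of S.
Insert K: K > F → go right; K < M → go left; K > J → go right. Place as right child of J.
Insert T: T > F → go right; T > M → go right; T < W → go left; T < V → go left; T > S → go right; T < U → go left. Place as left child of U.
Insert G: G > F → go right; G < M → go left; G < J → go left. Place as left child of J.
Insert Z: Z > F → go right; Z > M → go right; Z > W → go right; Z > X → go right. Place as right child of X.
Insert E: E < F → go left. Place as left child of F.
Insert D: D < F → go left; D < E → go left. Place as left child of E.

none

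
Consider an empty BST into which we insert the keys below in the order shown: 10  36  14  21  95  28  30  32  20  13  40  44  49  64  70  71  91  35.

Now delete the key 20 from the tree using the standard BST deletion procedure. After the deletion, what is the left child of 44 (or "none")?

10: root
36: right child of 10 (depth 1)
14: left child of 36 (depth 2)
21: right child of 14 (depth 3)
95: right child of 36 (depth 2)
28: right child of 21 (depth 4)
30: right child of 28 (depth 5)
32: right child of 30 (depth 6)
20: left child of 21 (depth 4)
13: left child of 14 (depth 3)
40: left child of 95 (depth 3)
44: right child of 40 (depth 4)
49: right child of 44 (depth 5)
64: right child of 49 (depth 6)
70: right child of 64 (depth 7)
71: right child of 70 (depth 8)
91: right child of 71 (depth 9)
35: right child of 32 (depth 7)

Delete 20 (at most one child — splice it out).
After deletion, 44's left child: none.

none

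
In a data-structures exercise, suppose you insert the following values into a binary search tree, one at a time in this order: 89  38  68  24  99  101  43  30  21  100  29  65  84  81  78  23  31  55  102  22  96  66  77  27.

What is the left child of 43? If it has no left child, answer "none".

89: root
38: left child of 89 (depth 1)
68: right child of 38 (depth 2)
24: left child of 38 (depth 2)
99: right child of 89 (depth 1)
101: right child of 99 (depth 2)
43: left child of 68 (depth 3)
30: right child of 24 (depth 3)
21: left child of 24 (depth 3)
100: left child of 101 (depth 3)
29: left child of 30 (depth 4)
65: right child of 43 (depth 4)
84: right child of 68 (depth 3)
81: left child of 84 (depth 4)
78: left child of 81 (depth 5)
23: right child of 21 (depth 4)
31: right child of 30 (depth 4)
55: left child of 65 (depth 5)
102: right child of 101 (depth 3)
22: left child of 23 (depth 5)
96: left child of 99 (depth 2)
66: right child of 65 (depth 5)
77: left child of 78 (depth 6)
27: left child of 29 (depth 5)

none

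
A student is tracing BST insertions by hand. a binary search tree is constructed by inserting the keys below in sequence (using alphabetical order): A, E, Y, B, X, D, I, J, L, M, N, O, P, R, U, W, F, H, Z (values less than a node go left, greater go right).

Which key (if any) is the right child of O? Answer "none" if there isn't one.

P

Resulting structure (node: left, right):
  A: L=–, R=E
  E: L=B, R=Y
  Y: L=X, R=Z
  B: L=–, R=D
  X: L=I, R=–
  D: L=–, R=–
  I: L=F, R=J
  J: L=–, R=L
  L: L=–, R=M
  M: L=–, R=N
  N: L=–, R=O
  O: L=–, R=P
  P: L=–, R=R
  R: L=–, R=U
  U: L=–, R=W
  W: L=–, R=–
  F: L=–, R=H
  H: L=–, R=–
  Z: L=–, R=–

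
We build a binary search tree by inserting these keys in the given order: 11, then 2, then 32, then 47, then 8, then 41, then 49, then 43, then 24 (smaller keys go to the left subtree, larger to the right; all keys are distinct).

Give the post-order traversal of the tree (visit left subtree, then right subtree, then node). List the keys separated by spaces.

8 2 24 43 41 49 47 32 11

Resulting structure (node: left, right):
  11: L=2, R=32
  2: L=–, R=8
  32: L=24, R=47
  47: L=41, R=49
  8: L=–, R=–
  41: L=–, R=43
  49: L=–, R=–
  43: L=–, R=–
  24: L=–, R=–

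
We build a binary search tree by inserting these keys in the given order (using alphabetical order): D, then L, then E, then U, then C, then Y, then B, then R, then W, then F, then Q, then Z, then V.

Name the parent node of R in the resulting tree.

U

D: root
L: right child of D (depth 1)
E: left child of L (depth 2)
U: right child of L (depth 2)
C: left child of D (depth 1)
Y: right child of U (depth 3)
B: left child of C (depth 2)
R: left child of U (depth 3)
W: left child of Y (depth 4)
F: right child of E (depth 3)
Q: left child of R (depth 4)
Z: right child of Y (depth 4)
V: left child of W (depth 5)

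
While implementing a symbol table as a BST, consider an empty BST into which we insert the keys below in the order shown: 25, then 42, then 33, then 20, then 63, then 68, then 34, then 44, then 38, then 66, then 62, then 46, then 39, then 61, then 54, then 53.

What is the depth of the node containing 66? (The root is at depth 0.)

Resulting structure (node: left, right):
  25: L=20, R=42
  42: L=33, R=63
  33: L=–, R=34
  20: L=–, R=–
  63: L=44, R=68
  68: L=66, R=–
  34: L=–, R=38
  44: L=–, R=62
  38: L=–, R=39
  66: L=–, R=–
  62: L=46, R=–
  46: L=–, R=61
  39: L=–, R=–
  61: L=54, R=–
  54: L=53, R=–
  53: L=–, R=–

Path to 66: 25 → 42 → 63 → 68 → 66, which is 4 edges.

4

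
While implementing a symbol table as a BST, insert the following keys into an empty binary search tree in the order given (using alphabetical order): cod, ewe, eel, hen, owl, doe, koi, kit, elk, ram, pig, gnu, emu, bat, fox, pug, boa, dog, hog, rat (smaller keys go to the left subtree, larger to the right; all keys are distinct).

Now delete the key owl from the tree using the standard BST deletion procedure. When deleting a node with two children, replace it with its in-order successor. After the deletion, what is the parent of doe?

cod: root
ewe: right child of cod (depth 1)
eel: left child of ewe (depth 2)
hen: right child of ewe (depth 2)
owl: right child of hen (depth 3)
doe: left child of eel (depth 3)
koi: left child of owl (depth 4)
kit: left child of koi (depth 5)
elk: right child of eel (depth 3)
ram: right child of owl (depth 4)
pig: left child of ram (depth 5)
gnu: left child of hen (depth 3)
emu: right child of elk (depth 4)
bat: left child of cod (depth 1)
fox: left child of gnu (depth 4)
pug: right child of pig (depth 6)
boa: right child of bat (depth 2)
dog: right child of doe (depth 4)
hog: left child of kit (depth 6)
rat: right child of ram (depth 5)

Delete owl (two children — replace with in-order successor).
After deletion, doe's parent is eel.

eel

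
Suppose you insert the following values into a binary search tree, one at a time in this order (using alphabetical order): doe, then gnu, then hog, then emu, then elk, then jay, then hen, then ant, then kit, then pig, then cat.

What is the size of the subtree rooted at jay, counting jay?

doe: root
gnu: right child of doe (depth 1)
hog: right child of gnu (depth 2)
emu: left child of gnu (depth 2)
elk: left child of emu (depth 3)
jay: right child of hog (depth 3)
hen: left child of hog (depth 3)
ant: left child of doe (depth 1)
kit: right child of jay (depth 4)
pig: right child of kit (depth 5)
cat: right child of ant (depth 2)

Subtree rooted at jay contains: jay, kit, pig — 3 nodes.

3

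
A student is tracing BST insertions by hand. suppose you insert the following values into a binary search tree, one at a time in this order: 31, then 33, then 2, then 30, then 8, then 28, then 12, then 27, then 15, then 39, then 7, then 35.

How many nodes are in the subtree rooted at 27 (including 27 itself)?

Insert 31: tree is empty, so 31 becomes the root.
Insert 33: 33 > 31 → go right. Place as right child of 31.
Insert 2: 2 < 31 → go left. Place as left child of 31.
Insert 30: 30 < 31 → go left; 30 > 2 → go right. Place as right child of 2.
Insert 8: 8 < 31 → go left; 8 > 2 → go right; 8 < 30 → go left. Place as left child of 30.
Insert 28: 28 < 31 → go left; 28 > 2 → go right; 28 < 30 → go left; 28 > 8 → go right. Place as right child of 8.
Insert 12: 12 < 31 → go left; 12 > 2 → go right; 12 < 30 → go left; 12 > 8 → go right; 12 < 28 → go left. Place as left child of 28.
Insert 27: 27 < 31 → go left; 27 > 2 → go right; 27 < 30 → go left; 27 > 8 → go right; 27 < 28 → go left; 27 > 12 → go right. Place as right child of 12.
Insert 15: 15 < 31 → go left; 15 > 2 → go right; 15 < 30 → go left; 15 > 8 → go right; 15 < 28 → go left; 15 > 12 → go right; 15 < 27 → go left. Place as left child of 27.
Insert 39: 39 > 31 → go right; 39 > 33 → go right. Place as right child of 33.
Insert 7: 7 < 31 → go left; 7 > 2 → go right; 7 < 30 → go left; 7 < 8 → go left. Place as left child of 8.
Insert 35: 35 > 31 → go right; 35 > 33 → go right; 35 < 39 → go left. Place as left child of 39.

Subtree rooted at 27 contains: 27, 15 — 2 nodes.

2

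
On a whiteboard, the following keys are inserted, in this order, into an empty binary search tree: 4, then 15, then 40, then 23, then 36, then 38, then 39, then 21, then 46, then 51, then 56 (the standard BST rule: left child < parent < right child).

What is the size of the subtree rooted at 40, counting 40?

9

4: root
15: right child of 4 (depth 1)
40: right child of 15 (depth 2)
23: left child of 40 (depth 3)
36: right child of 23 (depth 4)
38: right child of 36 (depth 5)
39: right child of 38 (depth 6)
21: left child of 23 (depth 4)
46: right child of 40 (depth 3)
51: right child of 46 (depth 4)
56: right child of 51 (depth 5)

Subtree rooted at 40 contains: 40, 23, 21, 36, 38, 39, 46, 51, 56 — 9 nodes.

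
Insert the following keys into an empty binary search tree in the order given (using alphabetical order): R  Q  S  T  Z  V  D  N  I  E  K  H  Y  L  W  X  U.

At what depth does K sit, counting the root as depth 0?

Insert R: tree is empty, so R becomes the root.
Insert Q: Q < R → go left. Place as left child of R.
Insert S: S > R → go right. Place as right child of R.
Insert T: T > R → go right; T > S → go right. Place as right child of S.
Insert Z: Z > R → go right; Z > S → go right; Z > T → go right. Place as right child of T.
Insert V: V > R → go right; V > S → go right; V > T → go right; V < Z → go left. Place as left child of Z.
Insert D: D < R → go left; D < Q → go left. Place as left child of Q.
Insert N: N < R → go left; N < Q → go left; N > D → go right. Place as right child of D.
Insert I: I < R → go left; I < Q → go left; I > D → go right; I < N → go left. Place as left child of N.
Insert E: E < R → go left; E < Q → go left; E > D → go right; E < N → go left; E < I → go left. Place as left child of I.
Insert K: K < R → go left; K < Q → go left; K > D → go right; K < N → go left; K > I → go right. Place as right child of I.
Insert H: H < R → go left; H < Q → go left; H > D → go right; H < N → go left; H < I → go left; H > E → go right. Place as right child of E.
Insert Y: Y > R → go right; Y > S → go right; Y > T → go right; Y < Z → go left; Y > V → go right. Place as right child of V.
Insert L: L < R → go left; L < Q → go left; L > D → go right; L < N → go left; L > I → go right; L > K → go right. Place as right child of K.
Insert W: W > R → go right; W > S → go right; W > T → go right; W < Z → go left; W > V → go right; W < Y → go left. Place as left child of Y.
Insert X: X > R → go right; X > S → go right; X > T → go right; X < Z → go left; X > V → go right; X < Y → go left; X > W → go right. Place as right child of W.
Insert U: U > R → go right; U > S → go right; U > T → go right; U < Z → go left; U < V → go left. Place as left child of V.

Path to K: R → Q → D → N → I → K, which is 5 edges.

5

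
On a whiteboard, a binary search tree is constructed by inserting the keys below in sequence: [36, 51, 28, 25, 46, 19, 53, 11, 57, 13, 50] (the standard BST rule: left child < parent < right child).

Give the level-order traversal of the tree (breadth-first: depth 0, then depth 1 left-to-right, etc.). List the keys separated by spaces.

Insert 36: tree is empty, so 36 becomes the root.
Insert 51: 51 > 36 → go right. Place as right child of 36.
Insert 28: 28 < 36 → go left. Place as left child of 36.
Insert 25: 25 < 36 → go left; 25 < 28 → go left. Place as left child of 28.
Insert 46: 46 > 36 → go right; 46 < 51 → go left. Place as left child of 51.
Insert 19: 19 < 36 → go left; 19 < 28 → go left; 19 < 25 → go left. Place as left child of 25.
Insert 53: 53 > 36 → go right; 53 > 51 → go right. Place as right child of 51.
Insert 11: 11 < 36 → go left; 11 < 28 → go left; 11 < 25 → go left; 11 < 19 → go left. Place as left child of 19.
Insert 57: 57 > 36 → go right; 57 > 51 → go right; 57 > 53 → go right. Place as right child of 53.
Insert 13: 13 < 36 → go left; 13 < 28 → go left; 13 < 25 → go left; 13 < 19 → go left; 13 > 11 → go right. Place as right child of 11.
Insert 50: 50 > 36 → go right; 50 < 51 → go left; 50 > 46 → go right. Place as right child of 46.

36 28 51 25 46 53 19 50 57 11 13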